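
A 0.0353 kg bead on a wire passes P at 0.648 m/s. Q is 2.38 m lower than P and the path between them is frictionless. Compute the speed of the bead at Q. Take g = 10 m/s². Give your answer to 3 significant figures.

v = 6.93 m/s

By conservation of mechanical energy, ½mv₀² + mgh = ½mv²
v² = v₀² + 2gh = (0.648)² + 2(10)(2.38) = 48.020
v = √48.020 = 6.930 m/s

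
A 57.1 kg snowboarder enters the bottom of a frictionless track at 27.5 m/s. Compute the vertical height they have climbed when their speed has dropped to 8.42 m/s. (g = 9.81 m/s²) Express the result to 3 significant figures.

Energy balance between the two points: ½mv₁² = ½mv₂² + mgh
h = (v₁² − v₂²)/(2g) = (27.5² − 8.42²)/(2 × 9.81) = 34.93 m

h = 34.9 m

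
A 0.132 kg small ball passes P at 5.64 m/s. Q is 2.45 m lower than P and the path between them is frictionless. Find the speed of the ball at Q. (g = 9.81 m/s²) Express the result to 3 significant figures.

Energy conservation between the two points: ½mv₀² + mgh = ½mv²
v² = v₀² + 2gh = (5.64)² + 2(9.81)(2.45) = 79.879
v = √79.879 = 8.937 m/s

v = 8.94 m/s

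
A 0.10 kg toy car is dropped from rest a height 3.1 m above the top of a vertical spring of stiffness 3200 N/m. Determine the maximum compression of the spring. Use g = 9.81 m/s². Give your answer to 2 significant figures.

x = 0.044 m

Measuring PE from the top of the relaxed spring, at max compression the car has dropped H + x with zero KE, so:
mg(H + x) = ½kx²
½(3200)x² − (0.10)(9.81)x − (0.10)(9.81)(3.1) = 0
1600x² − 0.9810x − 3.041 = 0
x = [0.9810 + √(0.9624 + 19463)]/(2 × 1600) = 0.04390 m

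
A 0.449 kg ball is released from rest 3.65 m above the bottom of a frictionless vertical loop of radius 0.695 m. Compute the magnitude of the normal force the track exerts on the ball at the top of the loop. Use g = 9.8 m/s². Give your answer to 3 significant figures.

N = 24.2 N

Energy from release to top (height 2r): mgh = ½mv_top² + mg(2r)
v_top² = 2g(h − 2r) = 2(9.8)(3.65 − 1.390) = 44.296 m²/s²
At the top, both N and weight point toward the centre: N + mg = mv_top²/r
N = m(v_top²/r − g) = 0.449(44.296/0.695 − 9.8) = 24.22 N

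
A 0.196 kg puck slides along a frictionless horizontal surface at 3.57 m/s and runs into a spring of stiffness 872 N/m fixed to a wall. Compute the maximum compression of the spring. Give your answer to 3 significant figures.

x = 0.0535 m

Conservation of energy between contact and max compression: ½mv² = ½kx²
x = v√(m/k) = 3.57 × √(0.196/872) = 0.05352 m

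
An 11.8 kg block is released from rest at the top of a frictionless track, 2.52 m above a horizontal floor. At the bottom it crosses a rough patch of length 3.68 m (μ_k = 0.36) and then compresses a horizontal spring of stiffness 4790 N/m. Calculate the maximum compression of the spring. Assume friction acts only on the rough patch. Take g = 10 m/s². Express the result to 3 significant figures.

Initial energy: E₁ = mgh = (11.8)(10)(2.52) = 297.36 J
Friction removes W_f = μ_k mg d = (0.36)(11.8)(10)(3.68) = 156.3 J
Energy reaching the spring: E = 297.36 − 156.3 = 141.03 J
At max compression ½kx² = E ⇒ x = √(2E/k) = √(2 × 141.03/4790) = 0.2427 m

x = 0.243 m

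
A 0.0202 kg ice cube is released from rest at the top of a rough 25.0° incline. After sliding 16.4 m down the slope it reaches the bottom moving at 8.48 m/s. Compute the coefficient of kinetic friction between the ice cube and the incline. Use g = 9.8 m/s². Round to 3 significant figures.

μ_k = 0.219

The energy dissipated by friction is the PE lost minus the KE gained:
mgL sinθ = 1.3720 J; ½mv² = 0.72630 J
W_f = 1.3720 − 0.72630 = 0.6458 J
μ_k = W_f/(mg cosθ · L) = 0.6458/(0.1794 × 16.4) = 0.2195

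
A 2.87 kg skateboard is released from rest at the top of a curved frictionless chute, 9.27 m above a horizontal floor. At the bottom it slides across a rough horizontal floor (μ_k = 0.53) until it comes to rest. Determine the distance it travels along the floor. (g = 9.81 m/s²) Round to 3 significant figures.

d = 17.5 m

Energy bookkeeping (friction removes W_f = μ_k N d):
At rest all PE has been dissipated by friction: mgh = μ_k m g d
d = h/μ_k = 9.27/0.53 = 17.49 m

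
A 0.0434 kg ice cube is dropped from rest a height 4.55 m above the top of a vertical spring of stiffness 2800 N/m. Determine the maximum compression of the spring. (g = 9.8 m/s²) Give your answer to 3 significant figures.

x = 0.0373 m

Let x be the compression. The total drop is H + x, and the cube is instantaneously at rest at max compression, so energy conservation gives:
mg(H + x) = ½kx²
½(2800)x² − (0.0434)(9.8)x − (0.0434)(9.8)(4.55) = 0
1400x² − 0.4253x − 1.935 = 0
x = [0.4253 + √(0.1809 + 10837)]/(2 × 1400) = 0.03733 m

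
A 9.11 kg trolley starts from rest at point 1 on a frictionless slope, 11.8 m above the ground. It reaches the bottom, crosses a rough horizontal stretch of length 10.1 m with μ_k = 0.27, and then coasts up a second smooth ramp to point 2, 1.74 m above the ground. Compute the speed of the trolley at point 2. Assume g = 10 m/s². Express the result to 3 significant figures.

Energy at 1: mgh₁ = (9.11)(10)(11.8) = 1075.0 J
Friction loss: W_f = μ_k mg d = 248.4 J
At 2: ½mv² + mgh₂ = mgh₁ − W_f
½mv² = 1075.0 − 248.4 − 158.51 = 668.04 J
v = √(2 × 668.04/9.11) = 12.11 m/s

v = 12.1 m/s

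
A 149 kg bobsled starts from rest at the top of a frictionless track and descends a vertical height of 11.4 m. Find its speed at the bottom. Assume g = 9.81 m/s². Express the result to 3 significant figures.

Equating total energy at the two states: mgh = ½mv²
v = √(2gh) = √(2 × 9.81 × 11.4) = √223.67 = 14.96 m/s

v = 15.0 m/s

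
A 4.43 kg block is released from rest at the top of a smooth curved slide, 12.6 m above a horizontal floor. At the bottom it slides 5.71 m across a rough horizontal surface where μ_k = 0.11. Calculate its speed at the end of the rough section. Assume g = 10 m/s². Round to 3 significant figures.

v = 15.5 m/s

Energy bookkeeping (friction removes W_f = μ_k N d):
mgh = ½mv² + μ_k m g d
W_f = μ_k mg d = (0.11)(4.43)(10)(5.71) = 27.82 J
½mv² = mgh − W_f = 558.18 − 27.82 = 530.36 J
v = √(2 × 530.36/4.43) = 15.47 m/s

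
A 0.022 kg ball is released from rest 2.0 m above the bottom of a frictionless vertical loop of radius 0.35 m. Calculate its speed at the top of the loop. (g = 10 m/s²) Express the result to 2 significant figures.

v = 5.1 m/s

Energy conservation: mgh = ½mv_top² + mg(2r)
v_top² = 2g(h − 2r) = 2(10)(2.0 − 0.7000) = 26.00
v_top = 5.099 m/s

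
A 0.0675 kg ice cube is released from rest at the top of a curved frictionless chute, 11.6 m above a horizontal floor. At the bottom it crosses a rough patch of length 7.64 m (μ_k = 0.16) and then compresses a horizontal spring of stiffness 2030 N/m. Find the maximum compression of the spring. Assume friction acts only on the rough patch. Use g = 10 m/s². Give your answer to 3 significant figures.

x = 0.0831 m

Initial energy: E₁ = mgh = (0.0675)(10)(11.6) = 7.8300 J
Friction removes W_f = μ_k mg d = (0.16)(0.0675)(10)(7.64) = 0.8251 J
Energy reaching the spring: E = 7.8300 − 0.8251 = 7.0049 J
At max compression ½kx² = E ⇒ x = √(2E/k) = √(2 × 7.0049/2030) = 0.08307 m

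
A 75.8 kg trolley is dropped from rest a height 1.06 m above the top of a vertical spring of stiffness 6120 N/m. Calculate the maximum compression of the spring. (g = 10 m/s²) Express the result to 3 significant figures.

Take the reference level at the top of the uncompressed spring. At max compression the trolley has fallen H + x and is momentarily at rest:
mg(H + x) = ½kx²
½(6120)x² − (75.8)(10)x − (75.8)(10)(1.06) = 0
3060x² − 758.0x − 803.5 = 0
x = [758.0 + √(574564 + 9.8346e+06)]/(2 × 3060) = 0.6510 m

x = 0.651 m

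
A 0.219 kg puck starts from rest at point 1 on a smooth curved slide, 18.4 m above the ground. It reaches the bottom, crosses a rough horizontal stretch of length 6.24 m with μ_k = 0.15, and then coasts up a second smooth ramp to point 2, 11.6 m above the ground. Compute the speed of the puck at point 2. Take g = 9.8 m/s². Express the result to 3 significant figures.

Energy at 1: mgh₁ = (0.219)(9.8)(18.4) = 39.490 J
Friction loss: W_f = μ_k mg d = 2.009 J
At 2: ½mv² + mgh₂ = mgh₁ − W_f
½mv² = 39.490 − 2.009 − 24.896 = 12.585 J
v = √(2 × 12.585/0.219) = 10.72 m/s

v = 10.7 m/s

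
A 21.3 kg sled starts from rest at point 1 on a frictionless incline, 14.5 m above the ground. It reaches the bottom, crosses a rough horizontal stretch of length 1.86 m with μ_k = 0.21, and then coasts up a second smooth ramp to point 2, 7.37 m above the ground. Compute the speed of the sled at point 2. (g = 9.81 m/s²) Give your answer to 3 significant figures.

Energy at 1: mgh₁ = (21.3)(9.81)(14.5) = 3029.8 J
Friction loss: W_f = μ_k mg d = 81.62 J
At 2: ½mv² + mgh₂ = mgh₁ − W_f
½mv² = 3029.8 − 81.62 − 1540.0 = 1408.2 J
v = √(2 × 1408.2/21.3) = 11.50 m/s

v = 11.5 m/s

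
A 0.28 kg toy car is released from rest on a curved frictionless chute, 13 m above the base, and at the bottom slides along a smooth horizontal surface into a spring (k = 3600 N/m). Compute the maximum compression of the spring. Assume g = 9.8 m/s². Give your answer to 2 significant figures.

x = 0.14 m

Energy conservation (no friction) from release to max compression: mgh = ½kx²
x = √(2mgh/k) = √(2 × 0.28 × 9.8 × 13 / 3600) = 0.1408 m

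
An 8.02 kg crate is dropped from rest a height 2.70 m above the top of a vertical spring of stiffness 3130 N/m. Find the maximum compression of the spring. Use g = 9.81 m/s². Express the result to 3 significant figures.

Take the reference level at the top of the uncompressed spring. At max compression the crate has fallen H + x and is momentarily at rest:
mg(H + x) = ½kx²
½(3130)x² − (8.02)(9.81)x − (8.02)(9.81)(2.70) = 0
1565x² − 78.68x − 212.4 = 0
x = [78.68 + √(6190 + 1.3298e+06)]/(2 × 1565) = 0.3944 m

x = 0.394 m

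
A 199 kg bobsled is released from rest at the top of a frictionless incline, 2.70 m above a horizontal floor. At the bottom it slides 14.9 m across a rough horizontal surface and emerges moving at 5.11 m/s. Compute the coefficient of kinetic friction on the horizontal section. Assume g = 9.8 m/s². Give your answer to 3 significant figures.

Energy bookkeeping (friction removes W_f = μ_k N d):
mgh = ½mv² + μ_k m g d
mgh = 5265.5 J; ½mv² = 2598.2 J
W_f = 5265.5 − 2598.2 = 2667 J
μ_k = W_f/(mg·d) = 2667/(1950 × 14.9) = 0.09180

μ_k = 0.0918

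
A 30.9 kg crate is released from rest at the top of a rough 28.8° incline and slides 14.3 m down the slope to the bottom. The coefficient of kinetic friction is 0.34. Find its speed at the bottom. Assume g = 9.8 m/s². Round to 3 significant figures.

Work–energy: mg(L sinθ) − μ_k(mg cosθ)L = ½mv²
mgh = mgL sinθ = (30.9)(9.8)(14.3)sin28.8° = 2086.2 J
W_f = μ_k mg cosθ · L = (0.34)(30.9)(9.8)cos28.8°·14.3 = 1290 J
½mv² = 2086.2 − 1290 = 795.95 J
v = √(2 × 795.95/30.9) = 7.178 m/s

v = 7.18 m/s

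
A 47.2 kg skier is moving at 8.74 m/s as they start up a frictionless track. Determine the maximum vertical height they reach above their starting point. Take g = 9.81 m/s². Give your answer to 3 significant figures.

h = 3.89 m

By energy conservation, ½mv² = mgh
h = v²/(2g) = 8.74²/(2 × 9.81) = 3.893 m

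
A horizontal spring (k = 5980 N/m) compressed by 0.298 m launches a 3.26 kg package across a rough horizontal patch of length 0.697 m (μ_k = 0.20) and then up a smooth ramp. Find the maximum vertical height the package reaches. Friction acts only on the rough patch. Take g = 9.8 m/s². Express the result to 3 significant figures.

Spring energy: E₀ = ½kx² = ½(5980)(0.298)² = 265.52 J
Friction: W_f = μ_k mg d = (0.20)(3.26)(9.8)(0.697) = 4.454 J
Energy at base of ramp: E = 265.52 − 4.454 = 261.07 J
At max height all remaining energy is PE: mgh = E ⇒ h = E/(mg) = 261.07/(3.26 × 9.8) = 8.172 m

h = 8.17 m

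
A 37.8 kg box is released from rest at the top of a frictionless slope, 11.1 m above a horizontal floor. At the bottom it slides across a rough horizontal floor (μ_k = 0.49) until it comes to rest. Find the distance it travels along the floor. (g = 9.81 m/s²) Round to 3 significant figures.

Energy at the top = energy at the end + work done against friction:
At rest all PE has been dissipated by friction: mgh = μ_k m g d
d = h/μ_k = 11.1/0.49 = 22.65 m

d = 22.7 m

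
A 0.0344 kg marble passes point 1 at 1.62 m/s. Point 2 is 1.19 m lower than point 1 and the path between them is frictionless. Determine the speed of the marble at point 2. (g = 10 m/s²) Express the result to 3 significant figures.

v = 5.14 m/s

Equating total energy at the two states: ½mv₀² + mgh = ½mv²
v² = v₀² + 2gh = (1.62)² + 2(10)(1.19) = 26.424
v = √26.424 = 5.140 m/s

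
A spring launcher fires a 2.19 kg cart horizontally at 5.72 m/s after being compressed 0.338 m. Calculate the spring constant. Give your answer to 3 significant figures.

½kx² = ½mv²
k = mv²/x² = (2.19)(5.72)²/(0.338)² = 627.2 N/m

k = 627 N/m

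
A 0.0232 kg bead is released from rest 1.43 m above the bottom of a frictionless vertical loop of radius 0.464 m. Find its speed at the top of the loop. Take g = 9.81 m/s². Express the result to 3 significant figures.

v = 3.14 m/s

Energy conservation: mgh = ½mv_top² + mg(2r)
v_top² = 2g(h − 2r) = 2(9.81)(1.43 − 0.9280) = 9.849
v_top = 3.138 m/s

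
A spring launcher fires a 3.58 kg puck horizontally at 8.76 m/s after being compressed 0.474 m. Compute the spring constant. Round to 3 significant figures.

Energy stored in the spring equals the launch KE: ½kx² = ½mv²
k = mv²/x² = (3.58)(8.76)²/(0.474)² = 1223 N/m

k = 1220 N/m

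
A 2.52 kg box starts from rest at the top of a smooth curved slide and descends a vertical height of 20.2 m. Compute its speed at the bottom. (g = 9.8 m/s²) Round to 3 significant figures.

v = 19.9 m/s

Equating total energy at the two states: mgh = ½mv²
The mass cancels from both sides.
v = √(2gh) = √(2 × 9.8 × 20.2) = √395.92 = 19.90 m/s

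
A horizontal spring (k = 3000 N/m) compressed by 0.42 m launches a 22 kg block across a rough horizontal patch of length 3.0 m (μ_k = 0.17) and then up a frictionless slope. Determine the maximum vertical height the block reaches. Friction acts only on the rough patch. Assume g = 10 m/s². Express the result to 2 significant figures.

h = 0.69 m

Spring energy: E₀ = ½kx² = ½(3000)(0.42)² = 264.60 J
Friction: W_f = μ_k mg d = (0.17)(22)(10)(3.0) = 112.2 J
Energy at base of ramp: E = 264.60 − 112.2 = 152.40 J
At max height all remaining energy is PE: mgh = E ⇒ h = E/(mg) = 152.40/(22 × 10) = 0.6927 m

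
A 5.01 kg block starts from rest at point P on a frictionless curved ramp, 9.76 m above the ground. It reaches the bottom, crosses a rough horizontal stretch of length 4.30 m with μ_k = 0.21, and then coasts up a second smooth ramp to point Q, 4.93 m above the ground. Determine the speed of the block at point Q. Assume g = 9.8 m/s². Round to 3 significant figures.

Energy at P: mgh₁ = (5.01)(9.8)(9.76) = 479.20 J
Friction loss: W_f = μ_k mg d = 44.34 J
At Q: ½mv² + mgh₂ = mgh₁ − W_f
½mv² = 479.20 − 44.34 − 242.05 = 192.81 J
v = √(2 × 192.81/5.01) = 8.773 m/s

v = 8.77 m/s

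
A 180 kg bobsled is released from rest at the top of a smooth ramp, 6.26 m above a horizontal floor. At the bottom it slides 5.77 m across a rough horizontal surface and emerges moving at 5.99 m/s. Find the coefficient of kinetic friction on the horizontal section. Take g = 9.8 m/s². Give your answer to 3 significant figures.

μ_k = 0.768

Energy at the top = energy at the end + work done against friction:
mgh = ½mv² + μ_k m g d
mgh = 11043 J; ½mv² = 3229.2 J
W_f = 11043 − 3229.2 = 7813 J
μ_k = W_f/(mg·d) = 7813/(1764 × 5.77) = 0.7677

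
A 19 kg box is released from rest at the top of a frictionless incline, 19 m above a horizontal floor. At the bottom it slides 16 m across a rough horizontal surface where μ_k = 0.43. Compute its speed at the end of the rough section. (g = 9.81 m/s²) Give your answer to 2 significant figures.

v = 15 m/s

Applying the work–energy principle:
mgh = ½mv² + μ_k m g d
W_f = μ_k mg d = (0.43)(19)(9.81)(16) = 1282 J
½mv² = mgh − W_f = 3541.4 − 1282 = 2259.0 J
v = √(2 × 2259.0/19) = 15.42 m/s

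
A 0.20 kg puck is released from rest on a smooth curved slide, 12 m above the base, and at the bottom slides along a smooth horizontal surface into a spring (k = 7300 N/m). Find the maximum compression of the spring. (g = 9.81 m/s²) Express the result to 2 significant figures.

x = 0.080 m

Energy conservation (no friction) from release to max compression: mgh = ½kx²
x = √(2mgh/k) = √(2 × 0.20 × 9.81 × 12 / 7300) = 0.08031 m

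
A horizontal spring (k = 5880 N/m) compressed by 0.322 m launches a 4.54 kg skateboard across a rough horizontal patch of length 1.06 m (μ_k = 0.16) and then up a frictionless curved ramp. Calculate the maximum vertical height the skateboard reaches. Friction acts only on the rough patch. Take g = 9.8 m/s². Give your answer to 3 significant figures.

h = 6.68 m

Spring energy: E₀ = ½kx² = ½(5880)(0.322)² = 304.83 J
Friction: W_f = μ_k mg d = (0.16)(4.54)(9.8)(1.06) = 7.546 J
Energy at base of ramp: E = 304.83 − 7.546 = 297.29 J
At max height all remaining energy is PE: mgh = E ⇒ h = E/(mg) = 297.29/(4.54 × 9.8) = 6.682 m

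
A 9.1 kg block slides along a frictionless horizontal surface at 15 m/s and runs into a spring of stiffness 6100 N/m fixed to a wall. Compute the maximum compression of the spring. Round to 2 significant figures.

x = 0.58 m

All KE is stored as spring PE at maximum compression: ½mv² = ½kx²
x = v√(m/k) = 15 × √(9.1/6100) = 0.5794 m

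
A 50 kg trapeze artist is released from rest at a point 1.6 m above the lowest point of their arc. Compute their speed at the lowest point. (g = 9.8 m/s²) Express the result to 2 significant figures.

By conservation of mechanical energy, mgh = ½mv²
The mass cancels from both sides.
v = √(2gh) = √(2 × 9.8 × 1.6) = √31.360 = 5.600 m/s

v = 5.6 m/s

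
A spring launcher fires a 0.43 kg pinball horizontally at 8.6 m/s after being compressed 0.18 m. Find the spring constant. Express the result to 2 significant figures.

k = 980 N/m

½kx² = ½mv²
k = mv²/x² = (0.43)(8.6)²/(0.18)² = 981.6 N/m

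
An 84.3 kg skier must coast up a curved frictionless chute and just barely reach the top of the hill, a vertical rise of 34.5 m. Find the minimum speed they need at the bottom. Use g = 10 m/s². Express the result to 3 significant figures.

v = 26.3 m/s

At the top they are momentarily at rest, so all KE converts to PE: ½mv² = mgh
v = √(2gh) = √(2 × 10 × 34.5) = 26.27 m/s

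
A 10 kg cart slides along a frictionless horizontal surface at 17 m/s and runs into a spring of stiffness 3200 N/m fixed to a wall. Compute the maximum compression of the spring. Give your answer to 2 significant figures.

All KE is stored as spring PE at maximum compression: ½mv² = ½kx²
x = v√(m/k) = 17 × √(10/3200) = 0.9503 m

x = 0.95 m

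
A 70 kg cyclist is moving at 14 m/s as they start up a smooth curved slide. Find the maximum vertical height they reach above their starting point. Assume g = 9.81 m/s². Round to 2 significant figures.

Setting KE at the bottom equal to PE gained: ½mv² = mgh
h = v²/(2g) = 14²/(2 × 9.81) = 9.990 m

h = 10 m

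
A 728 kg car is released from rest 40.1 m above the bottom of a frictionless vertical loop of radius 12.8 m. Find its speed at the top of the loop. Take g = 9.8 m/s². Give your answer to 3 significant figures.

Energy conservation: mgh = ½mv_top² + mg(2r)
v_top² = 2g(h − 2r) = 2(9.8)(40.1 − 25.60) = 284.2
v_top = 16.86 m/s

v = 16.9 m/s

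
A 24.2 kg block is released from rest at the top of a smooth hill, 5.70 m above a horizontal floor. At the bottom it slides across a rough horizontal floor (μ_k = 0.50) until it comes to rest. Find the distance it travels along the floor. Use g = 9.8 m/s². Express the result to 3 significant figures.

Energy at the top = energy at the end + work done against friction:
At rest all PE has been dissipated by friction: mgh = μ_k m g d
d = h/μ_k = 5.70/0.50 = 11.40 m

d = 11.4 m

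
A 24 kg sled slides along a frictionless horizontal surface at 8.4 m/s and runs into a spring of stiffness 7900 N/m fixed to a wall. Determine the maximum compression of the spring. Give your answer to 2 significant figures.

All KE is stored as spring PE at maximum compression: ½mv² = ½kx²
x = v√(m/k) = 8.4 × √(24/7900) = 0.4630 m

x = 0.46 m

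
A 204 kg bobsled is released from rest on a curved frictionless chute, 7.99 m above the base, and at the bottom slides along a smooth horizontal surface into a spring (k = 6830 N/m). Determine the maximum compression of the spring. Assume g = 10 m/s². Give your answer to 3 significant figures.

Energy conservation (no friction) from release to max compression: mgh = ½kx²
x = √(2mgh/k) = √(2 × 204 × 10 × 7.99 / 6830) = 2.185 m

x = 2.18 m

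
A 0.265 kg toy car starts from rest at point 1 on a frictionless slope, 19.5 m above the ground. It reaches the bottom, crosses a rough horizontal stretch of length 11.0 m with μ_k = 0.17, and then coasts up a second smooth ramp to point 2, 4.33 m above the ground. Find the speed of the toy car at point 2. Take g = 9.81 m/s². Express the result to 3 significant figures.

v = 16.2 m/s

Energy at 1: mgh₁ = (0.265)(9.81)(19.5) = 50.693 J
Friction loss: W_f = μ_k mg d = 4.861 J
At 2: ½mv² + mgh₂ = mgh₁ − W_f
½mv² = 50.693 − 4.861 − 11.256 = 34.575 J
v = √(2 × 34.575/0.265) = 16.15 m/s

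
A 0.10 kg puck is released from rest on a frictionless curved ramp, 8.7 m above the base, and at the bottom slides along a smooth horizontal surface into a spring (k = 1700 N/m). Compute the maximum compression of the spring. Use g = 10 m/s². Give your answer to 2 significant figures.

x = 0.10 m

Gravitational PE at the top equals spring PE at max compression: mgh = ½kx²
x = √(2mgh/k) = √(2 × 0.10 × 10 × 8.7 / 1700) = 0.1012 m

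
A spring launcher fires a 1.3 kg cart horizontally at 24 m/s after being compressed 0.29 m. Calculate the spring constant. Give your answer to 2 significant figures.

k = 8900 N/m

Energy stored in the spring equals the launch KE: ½kx² = ½mv²
k = mv²/x² = (1.3)(24)²/(0.29)² = 8904 N/m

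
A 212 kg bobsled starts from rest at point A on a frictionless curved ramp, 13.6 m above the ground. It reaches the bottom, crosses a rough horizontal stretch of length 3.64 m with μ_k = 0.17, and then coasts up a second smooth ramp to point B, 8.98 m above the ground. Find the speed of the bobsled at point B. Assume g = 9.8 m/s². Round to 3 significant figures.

Energy at A: mgh₁ = (212)(9.8)(13.6) = 28255 J
Friction loss: W_f = μ_k mg d = 1286 J
At B: ½mv² + mgh₂ = mgh₁ − W_f
½mv² = 28255 − 1286 − 18657 = 8312.9 J
v = √(2 × 8312.9/212) = 8.856 m/s

v = 8.86 m/s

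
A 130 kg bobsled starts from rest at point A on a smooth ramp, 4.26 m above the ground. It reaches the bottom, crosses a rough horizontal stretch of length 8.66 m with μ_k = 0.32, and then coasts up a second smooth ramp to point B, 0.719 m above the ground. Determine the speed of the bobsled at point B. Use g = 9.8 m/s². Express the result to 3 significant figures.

Energy at A: mgh₁ = (130)(9.8)(4.26) = 5427.2 J
Friction loss: W_f = μ_k mg d = 3531 J
At B: ½mv² + mgh₂ = mgh₁ − W_f
½mv² = 5427.2 − 3531 − 916.01 = 980.73 J
v = √(2 × 980.73/130) = 3.884 m/s

v = 3.88 m/s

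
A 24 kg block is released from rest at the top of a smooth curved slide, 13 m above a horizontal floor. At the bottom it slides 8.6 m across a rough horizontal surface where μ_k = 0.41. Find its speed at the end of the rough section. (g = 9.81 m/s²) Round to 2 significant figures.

Energy bookkeeping (friction removes W_f = μ_k N d):
mgh = ½mv² + μ_k m g d
W_f = μ_k mg d = (0.41)(24)(9.81)(8.6) = 830.2 J
½mv² = mgh − W_f = 3060.7 − 830.2 = 2230.6 J
v = √(2 × 2230.6/24) = 13.63 m/s

v = 14 m/s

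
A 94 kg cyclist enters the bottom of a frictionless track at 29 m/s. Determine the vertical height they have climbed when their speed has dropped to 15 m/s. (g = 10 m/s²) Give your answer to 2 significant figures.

h = 31 m

Conservation of energy: ½mv₁² = ½mv₂² + mgh
h = (v₁² − v₂²)/(2g) = (29² − 15²)/(2 × 10) = 30.80 m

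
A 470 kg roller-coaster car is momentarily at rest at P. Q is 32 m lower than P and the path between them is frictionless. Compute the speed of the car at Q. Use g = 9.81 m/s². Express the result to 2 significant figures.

Mechanical energy is conserved (no friction): mgh = ½mv²
v = √(2gh) = √(2 × 9.81 × 32) = √627.84 = 25.06 m/s

v = 25 m/s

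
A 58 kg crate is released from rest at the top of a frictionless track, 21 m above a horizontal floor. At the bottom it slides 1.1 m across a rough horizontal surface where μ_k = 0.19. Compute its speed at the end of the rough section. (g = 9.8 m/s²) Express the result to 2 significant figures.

Applying the work–energy principle:
mgh = ½mv² + μ_k m g d
W_f = μ_k mg d = (0.19)(58)(9.8)(1.1) = 118.8 J
½mv² = mgh − W_f = 11936 − 118.8 = 11818 J
v = √(2 × 11818/58) = 20.19 m/s

v = 20 m/s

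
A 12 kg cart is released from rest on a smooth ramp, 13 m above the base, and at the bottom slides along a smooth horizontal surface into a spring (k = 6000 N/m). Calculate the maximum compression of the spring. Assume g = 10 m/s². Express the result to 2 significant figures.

Energy conservation (no friction) from release to max compression: mgh = ½kx²
x = √(2mgh/k) = √(2 × 12 × 10 × 13 / 6000) = 0.7211 m

x = 0.72 m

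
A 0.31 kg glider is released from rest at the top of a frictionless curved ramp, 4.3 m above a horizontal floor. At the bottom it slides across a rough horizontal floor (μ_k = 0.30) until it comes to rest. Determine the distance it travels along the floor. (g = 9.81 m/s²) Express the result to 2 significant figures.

d = 14 m

Applying the work–energy principle:
At rest all PE has been dissipated by friction: mgh = μ_k m g d
d = h/μ_k = 4.3/0.30 = 14.33 m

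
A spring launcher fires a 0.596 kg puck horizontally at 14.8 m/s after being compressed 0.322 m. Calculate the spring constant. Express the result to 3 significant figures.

k = 1260 N/m

Spring PE at full compression equals KE at release: ½kx² = ½mv²
k = mv²/x² = (0.596)(14.8)²/(0.322)² = 1259 N/m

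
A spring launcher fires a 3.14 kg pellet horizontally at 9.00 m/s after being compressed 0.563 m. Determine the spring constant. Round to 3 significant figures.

k = 802 N/m

Spring PE at full compression equals KE at release: ½kx² = ½mv²
k = mv²/x² = (3.14)(9.00)²/(0.563)² = 802.4 N/m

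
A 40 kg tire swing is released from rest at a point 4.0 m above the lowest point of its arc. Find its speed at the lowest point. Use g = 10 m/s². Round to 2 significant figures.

v = 8.9 m/s

Energy conservation between the two points: mgh = ½mv²
v = √(2gh) = √(2 × 10 × 4.0) = √80.000 = 8.944 m/s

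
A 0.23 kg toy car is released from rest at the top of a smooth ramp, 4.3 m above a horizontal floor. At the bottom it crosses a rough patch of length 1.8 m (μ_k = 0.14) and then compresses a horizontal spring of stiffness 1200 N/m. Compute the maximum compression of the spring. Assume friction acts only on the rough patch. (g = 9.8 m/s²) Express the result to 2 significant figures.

x = 0.12 m

Initial energy: E₁ = mgh = (0.23)(9.8)(4.3) = 9.6922 J
Friction removes W_f = μ_k mg d = (0.14)(0.23)(9.8)(1.8) = 0.5680 J
Energy reaching the spring: E = 9.6922 − 0.5680 = 9.1242 J
At max compression ½kx² = E ⇒ x = √(2E/k) = √(2 × 9.1242/1200) = 0.1233 m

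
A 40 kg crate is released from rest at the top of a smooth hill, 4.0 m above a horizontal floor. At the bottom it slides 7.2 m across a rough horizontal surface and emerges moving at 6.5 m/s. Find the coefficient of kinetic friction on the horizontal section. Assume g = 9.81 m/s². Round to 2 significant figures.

Applying the work–energy principle:
mgh = ½mv² + μ_k m g d
mgh = 1569.6 J; ½mv² = 845.00 J
W_f = 1569.6 − 845.00 = 724.6 J
μ_k = W_f/(mg·d) = 724.6/(392.4 × 7.2) = 0.2565

μ_k = 0.26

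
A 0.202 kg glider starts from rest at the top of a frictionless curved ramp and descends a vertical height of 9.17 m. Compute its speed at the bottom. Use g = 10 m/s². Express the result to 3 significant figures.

v = 13.5 m/s

Energy conservation between the two points: mgh = ½mv²
v = √(2gh) = √(2 × 10 × 9.17) = √183.40 = 13.54 m/s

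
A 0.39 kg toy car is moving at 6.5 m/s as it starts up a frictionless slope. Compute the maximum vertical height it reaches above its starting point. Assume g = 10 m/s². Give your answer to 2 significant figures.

h = 2.1 m

Setting KE at the bottom equal to PE gained: ½mv² = mgh
h = v²/(2g) = 6.5²/(2 × 10) = 2.112 m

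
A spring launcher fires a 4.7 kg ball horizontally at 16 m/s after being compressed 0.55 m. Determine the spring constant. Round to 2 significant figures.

Energy stored in the spring equals the launch KE: ½kx² = ½mv²
k = mv²/x² = (4.7)(16)²/(0.55)² = 3978 N/m

k = 4000 N/m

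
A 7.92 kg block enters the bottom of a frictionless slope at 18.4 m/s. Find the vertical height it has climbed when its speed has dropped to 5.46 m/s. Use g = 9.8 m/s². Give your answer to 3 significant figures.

h = 15.8 m

Conservation of energy: ½mv₁² = ½mv₂² + mgh
h = (v₁² − v₂²)/(2g) = (18.4² − 5.46²)/(2 × 9.8) = 15.75 m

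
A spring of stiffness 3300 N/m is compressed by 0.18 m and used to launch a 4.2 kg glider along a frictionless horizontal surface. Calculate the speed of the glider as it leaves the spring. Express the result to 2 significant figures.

Conservation of energy: ½kx² = ½mv²
v = x√(k/m) = 0.18 × √(3300/4.2) = 5.046 m/s

v = 5.0 m/s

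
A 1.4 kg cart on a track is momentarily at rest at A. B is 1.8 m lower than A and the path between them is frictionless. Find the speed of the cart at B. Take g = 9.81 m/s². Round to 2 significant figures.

Energy conservation between the two points: mgh = ½mv²
The mass cancels from both sides.
v = √(2gh) = √(2 × 9.81 × 1.8) = √35.316 = 5.943 m/s

v = 5.9 m/s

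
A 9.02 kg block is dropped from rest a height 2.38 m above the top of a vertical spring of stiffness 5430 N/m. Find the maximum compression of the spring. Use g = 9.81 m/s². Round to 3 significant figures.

Let x be the compression. The total drop is H + x, and the block is instantaneously at rest at max compression, so energy conservation gives:
mg(H + x) = ½kx²
½(5430)x² − (9.02)(9.81)x − (9.02)(9.81)(2.38) = 0
2715x² − 88.49x − 210.6 = 0
x = [88.49 + √(7830 + 2.2871e+06)]/(2 × 2715) = 0.2953 m

x = 0.295 m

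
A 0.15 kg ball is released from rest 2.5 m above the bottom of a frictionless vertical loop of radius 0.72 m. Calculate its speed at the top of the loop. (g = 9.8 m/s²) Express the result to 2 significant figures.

v = 4.6 m/s

Energy conservation: mgh = ½mv_top² + mg(2r)
v_top² = 2g(h − 2r) = 2(9.8)(2.5 − 1.440) = 20.78
v_top = 4.558 m/s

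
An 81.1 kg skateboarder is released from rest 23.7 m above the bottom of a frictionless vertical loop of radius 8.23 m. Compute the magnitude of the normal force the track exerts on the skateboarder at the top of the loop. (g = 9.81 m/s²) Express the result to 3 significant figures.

Energy from release to top (height 2r): mgh = ½mv_top² + mg(2r)
v_top² = 2g(h − 2r) = 2(9.81)(23.7 − 16.46) = 142.05 m²/s²
At the top, both N and weight point toward the centre: N + mg = mv_top²/r
N = m(v_top²/r − g) = 81.1(142.05/8.23 − 9.81) = 604.2 N

N = 604 N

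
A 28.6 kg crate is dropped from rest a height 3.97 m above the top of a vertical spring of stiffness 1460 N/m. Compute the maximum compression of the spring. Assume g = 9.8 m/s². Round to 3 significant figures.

Measuring PE from the top of the relaxed spring, at max compression the crate has dropped H + x with zero KE, so:
mg(H + x) = ½kx²
½(1460)x² − (28.6)(9.8)x − (28.6)(9.8)(3.97) = 0
730.0x² − 280.3x − 1113 = 0
x = [280.3 + √(78557 + 3.2491e+06)]/(2 × 730.0) = 1.441 m

x = 1.44 m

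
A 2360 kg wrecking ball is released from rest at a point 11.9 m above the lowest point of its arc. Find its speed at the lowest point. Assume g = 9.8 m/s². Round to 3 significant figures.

Equating total energy at the two states: mgh = ½mv²
v = √(2gh) = √(2 × 9.8 × 11.9) = √233.24 = 15.27 m/s

v = 15.3 m/s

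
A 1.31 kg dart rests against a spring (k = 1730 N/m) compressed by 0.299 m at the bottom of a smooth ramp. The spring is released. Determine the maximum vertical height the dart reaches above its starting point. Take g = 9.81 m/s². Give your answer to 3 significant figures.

At maximum height the dart is at rest, so ½kx² = mgh
h = kx²/(2mg) = (1730)(0.299)²/(2 × 1.31 × 9.81) = 6.018 m

h = 6.02 m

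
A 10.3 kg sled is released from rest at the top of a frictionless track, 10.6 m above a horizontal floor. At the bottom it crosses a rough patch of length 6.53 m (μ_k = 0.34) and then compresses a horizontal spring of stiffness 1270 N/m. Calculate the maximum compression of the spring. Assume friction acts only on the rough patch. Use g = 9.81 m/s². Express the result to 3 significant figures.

Initial energy: E₁ = mgh = (10.3)(9.81)(10.6) = 1071.1 J
Friction removes W_f = μ_k mg d = (0.34)(10.3)(9.81)(6.53) = 224.3 J
Energy reaching the spring: E = 1071.1 − 224.3 = 846.72 J
At max compression ½kx² = E ⇒ x = √(2E/k) = √(2 × 846.72/1270) = 1.155 m

x = 1.15 m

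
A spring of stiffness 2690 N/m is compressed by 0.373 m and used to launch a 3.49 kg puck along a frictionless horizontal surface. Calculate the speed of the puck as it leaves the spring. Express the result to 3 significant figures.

v = 10.4 m/s

Spring PE converts entirely to kinetic energy: ½kx² = ½mv²
v = x√(k/m) = 0.373 × √(2690/3.49) = 10.36 m/s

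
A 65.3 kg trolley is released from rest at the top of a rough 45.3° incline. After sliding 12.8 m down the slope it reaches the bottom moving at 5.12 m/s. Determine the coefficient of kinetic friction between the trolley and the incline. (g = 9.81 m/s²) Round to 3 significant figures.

mgh = ½mv² + μ_k (mg cosθ) L, with h = L sinθ
mgL sinθ = 5828.3 J; ½mv² = 855.90 J
W_f = 5828.3 − 855.90 = 4972 J
μ_k = W_f/(mg cosθ · L) = 4972/(450.6 × 12.8) = 0.8621

μ_k = 0.862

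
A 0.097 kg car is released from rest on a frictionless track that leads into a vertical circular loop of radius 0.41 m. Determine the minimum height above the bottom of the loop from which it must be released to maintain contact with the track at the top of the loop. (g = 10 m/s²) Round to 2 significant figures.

h = 1.0 m

At the top, for minimum speed gravity alone supplies the centripetal force: mg = mv_top²/r ⇒ v_top² = gr = 4.100 m²/s²
Energy conservation from release height h to the top (height 2r): mgh = ½mv_top² + mg(2r)
h = v_top²/(2g) + 2r = r/2 + 2r = 5r/2 = 1.025 m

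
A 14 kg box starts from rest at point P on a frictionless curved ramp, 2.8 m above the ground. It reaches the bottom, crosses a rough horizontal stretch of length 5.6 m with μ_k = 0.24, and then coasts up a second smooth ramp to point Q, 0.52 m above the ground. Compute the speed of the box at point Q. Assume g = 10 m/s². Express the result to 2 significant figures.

v = 4.3 m/s

Energy at P: mgh₁ = (14)(10)(2.8) = 392.00 J
Friction loss: W_f = μ_k mg d = 188.2 J
At Q: ½mv² + mgh₂ = mgh₁ − W_f
½mv² = 392.00 − 188.2 − 72.800 = 131.04 J
v = √(2 × 131.04/14) = 4.327 m/s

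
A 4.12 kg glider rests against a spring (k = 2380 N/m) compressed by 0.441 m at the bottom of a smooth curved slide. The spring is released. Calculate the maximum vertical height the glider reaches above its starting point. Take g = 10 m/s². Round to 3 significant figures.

Energy conservation from release to the highest point: ½kx² = mgh
h = kx²/(2mg) = (2380)(0.441)²/(2 × 4.12 × 10) = 5.617 m

h = 5.62 m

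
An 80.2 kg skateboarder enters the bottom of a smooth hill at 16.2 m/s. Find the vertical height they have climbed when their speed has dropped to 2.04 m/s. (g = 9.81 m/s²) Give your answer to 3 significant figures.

h = 13.2 m

Conservation of energy: ½mv₁² = ½mv₂² + mgh
h = (v₁² − v₂²)/(2g) = (16.2² − 2.04²)/(2 × 9.81) = 13.16 m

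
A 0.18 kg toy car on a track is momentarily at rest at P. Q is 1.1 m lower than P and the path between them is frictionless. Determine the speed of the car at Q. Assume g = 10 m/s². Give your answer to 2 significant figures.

v = 4.7 m/s

Mechanical energy is conserved (no friction): mgh = ½mv²
v = √(2gh) = √(2 × 10 × 1.1) = √22.000 = 4.690 m/s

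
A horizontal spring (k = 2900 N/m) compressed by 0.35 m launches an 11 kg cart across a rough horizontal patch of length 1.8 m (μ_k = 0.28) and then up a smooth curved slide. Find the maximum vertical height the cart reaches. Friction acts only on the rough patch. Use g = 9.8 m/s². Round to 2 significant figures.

h = 1.1 m

Spring energy: E₀ = ½kx² = ½(2900)(0.35)² = 177.62 J
Friction: W_f = μ_k mg d = (0.28)(11)(9.8)(1.8) = 54.33 J
Energy at base of ramp: E = 177.62 − 54.33 = 123.29 J
At max height all remaining energy is PE: mgh = E ⇒ h = E/(mg) = 123.29/(11 × 9.8) = 1.144 m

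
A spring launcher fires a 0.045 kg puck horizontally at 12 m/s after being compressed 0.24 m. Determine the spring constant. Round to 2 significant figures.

k = 110 N/m

Spring PE at full compression equals KE at release: ½kx² = ½mv²
k = mv²/x² = (0.045)(12)²/(0.24)² = 112.5 N/m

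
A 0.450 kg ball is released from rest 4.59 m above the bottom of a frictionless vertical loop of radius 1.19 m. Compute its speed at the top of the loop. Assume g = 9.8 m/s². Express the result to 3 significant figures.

v = 6.58 m/s

Energy conservation: mgh = ½mv_top² + mg(2r)
v_top² = 2g(h − 2r) = 2(9.8)(4.59 − 2.380) = 43.32
v_top = 6.581 m/s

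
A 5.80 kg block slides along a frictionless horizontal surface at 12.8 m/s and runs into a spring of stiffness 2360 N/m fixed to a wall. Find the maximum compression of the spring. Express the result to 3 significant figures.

All KE is stored as spring PE at maximum compression: ½mv² = ½kx²
x = v√(m/k) = 12.8 × √(5.80/2360) = 0.6346 m

x = 0.635 m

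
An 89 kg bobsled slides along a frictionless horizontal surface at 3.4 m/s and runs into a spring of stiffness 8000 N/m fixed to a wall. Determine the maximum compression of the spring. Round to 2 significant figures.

x = 0.36 m

All KE is stored as spring PE at maximum compression: ½mv² = ½kx²
x = v√(m/k) = 3.4 × √(89/8000) = 0.3586 m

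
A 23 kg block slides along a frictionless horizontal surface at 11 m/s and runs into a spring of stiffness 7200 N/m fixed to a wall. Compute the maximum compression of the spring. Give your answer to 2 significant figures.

x = 0.62 m

All KE is stored as spring PE at maximum compression: ½mv² = ½kx²
x = v√(m/k) = 11 × √(23/7200) = 0.6217 m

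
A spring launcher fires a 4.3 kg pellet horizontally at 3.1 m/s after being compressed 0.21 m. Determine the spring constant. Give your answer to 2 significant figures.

Spring PE at full compression equals KE at release: ½kx² = ½mv²
k = mv²/x² = (4.3)(3.1)²/(0.21)² = 937.0 N/m

k = 940 N/m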